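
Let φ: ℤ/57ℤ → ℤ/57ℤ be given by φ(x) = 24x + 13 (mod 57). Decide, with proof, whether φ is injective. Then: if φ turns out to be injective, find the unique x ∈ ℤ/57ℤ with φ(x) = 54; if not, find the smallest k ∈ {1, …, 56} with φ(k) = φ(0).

We have gcd(24, 57) = 3 > 1. Taking x_1 = 0 and x_2 = 19: φ(0) = 13 and φ(19) = 24·19 + 13 = 469 ≡ 13 (mod 57).
So φ(0) = φ(19) while 0 ≠ 19, therefore φ is not injective.
Since φ is not injective, we find the least positive k with φ(k) = φ(0): this means 24k ≡ 0 (mod 57), i.e. 57 ∣ 24k. Since gcd(24, 57) = 3, dividing through by 3 this holds exactly when 19 ∣ 8k, and as gcd(8, 19) = 1, exactly when 19 ∣ k.
The smallest positive such k is 19.

19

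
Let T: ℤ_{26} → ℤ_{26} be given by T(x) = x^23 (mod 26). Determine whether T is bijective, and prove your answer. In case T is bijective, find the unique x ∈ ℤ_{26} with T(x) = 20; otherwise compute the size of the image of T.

Computing x^23 mod 26 for each x (by repeated squaring, reducing mod 26 at every step), the values T(0), T(1), …, T(25) are: 0, 1, 20, 9, 10, 21, 24, 15, 18, 3, 4, 19, 12, 13, 14, 7, 22, 23, 8, 11, 2, 5, 16, 17, 6, 25.
Every element of ℤ_{26} appears exactly once in this list, so T is a bijection, and in particular bijective.
Since T is bijective, we read off the preimage of 20 from the same table: T(2) = 20, so T⁻¹(20) = 2.

2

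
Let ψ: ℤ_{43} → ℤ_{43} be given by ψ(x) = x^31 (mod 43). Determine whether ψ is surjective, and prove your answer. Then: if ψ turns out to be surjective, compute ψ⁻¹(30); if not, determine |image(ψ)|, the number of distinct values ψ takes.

Since 43 is prime, the nonzero elements of ℤ_{43} form a cyclic group of order 42.
As gcd(31, 42) = 1, raising to the 31st power is a bijection on this group: if s^31 ≡ t^31 then (st^{−1})^31 = 1, and the only element of order dividing gcd(31, 42) = 1 is 1, so s = t.
With ψ(0) = 0 this makes ψ injective on all of ℤ_{43}, hence bijective (finite equal-size domain and codomain). In particular ψ is surjective.
Since ψ is surjective, we find the preimage of 30. The inverse of x ↦ x^31 on (ℤ_{43})^× is x ↦ x^19, because 31·19 = 589 = 14·42 + 1 ≡ 1 (mod 42) and x^{42} = 1 for x ≠ 0 (Fermat). So ψ⁻¹(30) = 30^19 mod 43.
Repeated squaring mod 43: 30^1 ≡ 30, 30^2 ≡ 30² = 900 ≡ 40, 30^4 ≡ 40² = 1600 ≡ 9, 30^8 ≡ 9² = 81 ≡ 38, 30^16 ≡ 38² = 1444 ≡ 25. Since 19 = 16 + 2 + 1, 30^19 ≡ 25·40·30: 25·40 = 1000 ≡ 11, then 11·30 = 330 ≡ 29. So 30^19 ≡ 29 (mod 43).
Hence ψ⁻¹(30) = 29.

29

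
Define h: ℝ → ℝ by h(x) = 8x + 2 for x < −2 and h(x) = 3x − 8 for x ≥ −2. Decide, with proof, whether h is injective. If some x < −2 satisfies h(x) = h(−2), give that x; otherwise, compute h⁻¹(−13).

Both pieces are strictly increasing (slopes 8 and 3), so each is injective on its own interval.
The left piece maps (−∞, −2) onto (−∞, −14); the right piece maps [−2, ∞) onto [−14, ∞).
These images are disjoint, so no value is attained by both pieces. Hence h is injective.
Because the two images are disjoint, no x < −2 has h(x) = h(−2), so we compute h⁻¹(−13): −13 lies in [−14, ∞), so solve 3x − 8 = −13: x = (−13 + 8)/3 = −5/3.

-5/3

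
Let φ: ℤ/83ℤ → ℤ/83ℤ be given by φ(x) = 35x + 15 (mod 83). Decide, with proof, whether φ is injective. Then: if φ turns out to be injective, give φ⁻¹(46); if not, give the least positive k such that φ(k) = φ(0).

8

If φ(a) = φ(b), then 35a ≡ 35b (mod 83). Because gcd(35, 83) = 1, we may cancel 35 to get a ≡ b (mod 83).
Thus φ is injective.
We now compute 35⁻¹ mod 83 explicitly. Euclid's algorithm: 83 = 2·35 + 13, 35 = 2·13 + 9, 13 = 1·9 + 4, 9 = 2·4 + 1; back-substituting gives 1 = 19·35 − 8·83, so 35⁻¹ ≡ 19 (mod 83).
Since φ is injective, we compute φ⁻¹(46): solve 35x + 15 ≡ 46 (mod 83), i.e. 35x ≡ 31 (mod 83).
Multiplying by 35⁻¹ = 19 gives x ≡ 19·31 = 589 = 7·83 + 8 ≡ 8 (mod 83).
Check: φ(8) = 35·8 + 15 = 295 = 3·83 + 46 ≡ 46 (mod 83).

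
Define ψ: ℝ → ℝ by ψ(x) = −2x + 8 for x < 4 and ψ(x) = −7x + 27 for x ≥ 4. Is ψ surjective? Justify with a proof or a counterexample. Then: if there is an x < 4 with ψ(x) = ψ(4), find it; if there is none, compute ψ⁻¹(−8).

Both pieces are strictly decreasing (slopes −2 and −7), so each is injective on its own interval.
The left piece maps (−∞, 4) onto (0, ∞); the right piece maps [4, ∞) onto (−∞, −1].
The union (0, ∞) ∪ (−∞, −1] omits the interval between 0 and −1; in particular 0 has no preimage. So ψ is not surjective.
Because the two images are disjoint, no x < 4 has ψ(x) = ψ(4), so we compute ψ⁻¹(−8): −8 lies in (−∞, −1], so solve −7x + 27 = −8: x = (−8 − 27)/(−7) = 5.

5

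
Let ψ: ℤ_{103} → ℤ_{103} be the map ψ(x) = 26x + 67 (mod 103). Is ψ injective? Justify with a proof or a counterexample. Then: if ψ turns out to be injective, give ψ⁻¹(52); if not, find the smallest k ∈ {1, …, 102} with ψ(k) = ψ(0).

If ψ(u) = ψ(v), then 26u ≡ 26v (mod 103). Because gcd(26, 103) = 1, we may cancel 26 to get u ≡ v (mod 103).
Therefore ψ is injective.
We now compute 26⁻¹ mod 103 explicitly. Euclid's algorithm: 103 = 3·26 + 25, 26 = 1·25 + 1; back-substituting gives 1 = 4·26 − 1·103, so 26⁻¹ ≡ 4 (mod 103).
Since ψ is injective, we compute ψ⁻¹(52): solve 26x + 67 ≡ 52 (mod 103), i.e. 26x ≡ 88 (mod 103).
Multiplying by 26⁻¹ = 4 gives x ≡ 4·88 = 352 = 3·103 + 43 ≡ 43 (mod 103).
Check: ψ(43) = 26·43 + 67 = 1185 = 11·103 + 52 ≡ 52 (mod 103).

43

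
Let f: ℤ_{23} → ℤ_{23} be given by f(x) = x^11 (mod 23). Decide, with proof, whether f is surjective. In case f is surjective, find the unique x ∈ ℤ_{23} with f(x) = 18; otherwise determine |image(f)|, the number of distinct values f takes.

3

f(1) = 1^11 = 1.
f(2): Repeated squaring mod 23: 2^1 ≡ 2, 2^2 ≡ 2² = 4, 2^4 ≡ 4² = 16, 2^8 ≡ 16² = 256 ≡ 3. Since 11 = 8 + 2 + 1, 2^11 ≡ 3·4·2: 3·4 = 12, then 12·2 = 24 ≡ 1. So 2^11 ≡ 1 (mod 23).
So f(1) = f(2) = 1 while 1 ≠ 2, therefore f is not injective.
A non-injective map from the 23-element set ℤ_{23} to itself takes at most 22 distinct values, so it cannot be surjective. Hence f is not surjective.
Since f is not surjective, we determine |image(f)|. Computing x^11 mod 23 for each x (by repeated squaring, reducing mod 23 at every step), the values f(0), f(1), …, f(22) are: 0, 1, 1, 1, 1, 22, 1, 22, 1, 1, 22, 22, 1, 1, 22, 22, 1, 22, 1, 22, 22, 22, 22.
The distinct values are {0, 1, 22}; there are 3 of them.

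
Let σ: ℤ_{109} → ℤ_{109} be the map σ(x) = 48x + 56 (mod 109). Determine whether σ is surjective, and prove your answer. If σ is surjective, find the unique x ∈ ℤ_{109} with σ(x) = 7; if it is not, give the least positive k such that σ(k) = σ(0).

83

Since gcd(48, 109) = 1, 48 is invertible modulo 109. Euclid's algorithm: 109 = 2·48 + 13, 48 = 3·13 + 9, 13 = 1·9 + 4, 9 = 2·4 + 1; back-substituting gives 1 = 25·48 − 11·109, so 48⁻¹ ≡ 25 (mod 109).
For any y ∈ ℤ_{109}, x = 25(y − 56) mod 109 satisfies σ(x) = 48·25(y − 56) + 56 ≡ y (since 48·25 ≡ 1 mod 109). So every y has a preimage.
Hence σ is surjective.
Since σ is surjective, we compute σ⁻¹(7): solve 48x + 56 ≡ 7 (mod 109), i.e. 48x ≡ 60 (mod 109).
Multiplying by 48⁻¹ = 25 gives x ≡ 25·60 = 1500 = 13·109 + 83 ≡ 83 (mod 109).
Check: σ(83) = 48·83 + 56 = 4040 = 37·109 + 7 ≡ 7 (mod 109).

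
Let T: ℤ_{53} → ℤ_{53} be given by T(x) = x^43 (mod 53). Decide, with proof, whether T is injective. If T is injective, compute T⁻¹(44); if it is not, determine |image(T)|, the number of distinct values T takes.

Since 53 is prime, the nonzero elements of ℤ_{53} form a cyclic group of order 52.
As gcd(43, 52) = 1, raising to the 43rd power is a bijection on this group: if a^43 ≡ b^43 then (ab^{−1})^43 = 1, and the only element of order dividing gcd(43, 52) = 1 is 1, so a = b.
With T(0) = 0 this makes T injective on all of ℤ_{53}, hence bijective (finite equal-size domain and codomain). In particular T is injective.
Since T is injective, we find the preimage of 44. The inverse of x ↦ x^43 on (ℤ_{53})^× is x ↦ x^23, because 43·23 = 989 = 19·52 + 1 ≡ 1 (mod 52) and x^{52} = 1 for x ≠ 0 (Fermat). So T⁻¹(44) = 44^23 mod 53.
Repeated squaring mod 53: 44^1 ≡ 44, 44^2 ≡ 44² = 1936 ≡ 28, 44^4 ≡ 28² = 784 ≡ 42, 44^8 ≡ 42² = 1764 ≡ 15, 44^16 ≡ 15² = 225 ≡ 13. Since 23 = 16 + 4 + 2 + 1, 44^23 ≡ 13·42·28·44: 13·42 = 546 ≡ 16, then 16·28 = 448 ≡ 24, then 24·44 = 1056 ≡ 49. So 44^23 ≡ 49 (mod 53).
Hence T⁻¹(44) = 49.

49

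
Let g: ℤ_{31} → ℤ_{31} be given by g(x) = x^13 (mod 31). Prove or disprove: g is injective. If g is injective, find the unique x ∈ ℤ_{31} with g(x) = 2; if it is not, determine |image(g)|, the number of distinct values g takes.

4

Since 31 is prime, the nonzero elements of ℤ_{31} form a cyclic group of order 30.
As gcd(13, 30) = 1, raising to the 13th power is a bijection on this group: if x_1^13 ≡ x_2^13 then (x_1x_2^{−1})^13 = 1, and the only element of order dividing gcd(13, 30) = 1 is 1, so x_1 = x_2.
With g(0) = 0 this makes g injective on all of ℤ_{31}, hence bijective (finite equal-size domain and codomain). In particular g is injective.
Since g is injective, we find the preimage of 2. The inverse of x ↦ x^13 on (ℤ_{31})^× is x ↦ x^7, because 13·7 = 91 = 3·30 + 1 ≡ 1 (mod 30) and x^{30} = 1 for x ≠ 0 (Fermat). So g⁻¹(2) = 2^7 mod 31.
Repeated squaring mod 31: 2^1 ≡ 2, 2^2 ≡ 2² = 4, 2^4 ≡ 4² = 16. Since 7 = 4 + 2 + 1, 2^7 ≡ 16·4·2: 16·4 = 64 ≡ 2, then 2·2 = 4. So 2^7 ≡ 4 (mod 31).
Hence g⁻¹(2) = 4.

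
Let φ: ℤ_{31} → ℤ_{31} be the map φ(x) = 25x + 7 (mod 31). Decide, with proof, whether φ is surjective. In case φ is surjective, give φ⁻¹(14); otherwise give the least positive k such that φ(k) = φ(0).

Since gcd(25, 31) = 1, 25 is invertible modulo 31. Euclid's algorithm: 31 = 1·25 + 6, 25 = 4·6 + 1; back-substituting gives 1 = 5·25 − 4·31, so 25⁻¹ ≡ 5 (mod 31).
For any y ∈ ℤ_{31}, x = 5(y − 7) mod 31 satisfies φ(x) = 25·5(y − 7) + 7 ≡ y (since 25·5 ≡ 1 mod 31). So every y has a preimage.
So φ is surjective.
Since φ is surjective, we compute φ⁻¹(14): solve 25x + 7 ≡ 14 (mod 31), i.e. 25x ≡ 7 (mod 31).
Multiplying by 25⁻¹ = 5 gives x ≡ 5·7 = 35 = 1·31 + 4 ≡ 4 (mod 31).
Check: φ(4) = 25·4 + 7 = 107 = 3·31 + 14 ≡ 14 (mod 31).

4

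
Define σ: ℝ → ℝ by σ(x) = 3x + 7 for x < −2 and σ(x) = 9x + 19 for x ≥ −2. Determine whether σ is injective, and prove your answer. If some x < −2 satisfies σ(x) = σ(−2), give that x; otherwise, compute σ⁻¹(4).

-5/3

Both pieces are strictly increasing (slopes 3 and 9), so each is injective on its own interval.
The left piece maps (−∞, −2) onto (−∞, 1); the right piece maps [−2, ∞) onto [1, ∞).
These images are disjoint, so no value is attained by both pieces. So σ is injective.
Because the two images are disjoint, no x < −2 has σ(x) = σ(−2), so we compute σ⁻¹(4): 4 lies in [1, ∞), so solve 9x + 19 = 4: x = (4 − 19)/9 = −5/3.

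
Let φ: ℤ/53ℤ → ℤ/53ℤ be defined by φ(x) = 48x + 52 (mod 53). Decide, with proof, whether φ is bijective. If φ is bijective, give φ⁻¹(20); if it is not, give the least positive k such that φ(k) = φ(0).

17

Suppose φ(s) = φ(t) in ℤ/53ℤ. Then 48s + 52 ≡ 48t + 52 (mod 53), so 48(s − t) ≡ 0 (mod 53).
Since gcd(48, 53) = 1, 48 is invertible modulo 53, thus s − t ≡ 0 (mod 53), i.e. s = t.
We now compute 48⁻¹ mod 53 explicitly. Euclid's algorithm: 53 = 1·48 + 5, 48 = 9·5 + 3, 5 = 1·3 + 2, 3 = 1·2 + 1; back-substituting gives 1 = 21·48 − 19·53, so 48⁻¹ ≡ 21 (mod 53).
For any y ∈ ℤ/53ℤ, x = 21(y − 52) mod 53 satisfies φ(x) = 48·21(y − 52) + 52 ≡ y (since 48·21 ≡ 1 mod 53). So every y has a preimage.
So φ is bijective.
Since φ is bijective, we find φ⁻¹(20): we need 48x ≡ 20 − 52 ≡ 21 (mod 53). Using 48⁻¹ = 21: x ≡ 21·21 = 441 = 8·53 + 17, so x = 17.
Check: φ(17) = 48·17 + 52 = 868 = 16·53 + 20 ≡ 20 (mod 53).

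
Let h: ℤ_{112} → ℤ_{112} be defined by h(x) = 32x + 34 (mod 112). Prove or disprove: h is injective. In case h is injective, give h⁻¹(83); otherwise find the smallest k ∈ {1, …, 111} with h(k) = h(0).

We have gcd(32, 112) = 16 > 1. Taking x_1 = 0 and x_2 = 7: h(0) = 34 and h(7) = 32·7 + 34 = 258 ≡ 34 (mod 112).
So h(0) = h(7) while 0 ≠ 7, so h is not injective.
Since h is not injective, we find the least positive k with h(k) = h(0): this means 32k ≡ 0 (mod 112), i.e. 112 ∣ 32k. Since gcd(32, 112) = 16, dividing through by 16 this holds exactly when 7 ∣ 2k, and as gcd(2, 7) = 1, exactly when 7 ∣ k.
The smallest positive such k is 7.

7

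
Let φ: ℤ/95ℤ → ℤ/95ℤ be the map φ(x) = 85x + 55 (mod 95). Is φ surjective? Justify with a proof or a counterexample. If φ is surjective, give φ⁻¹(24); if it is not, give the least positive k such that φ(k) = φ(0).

19

Since gcd(85, 95) = 5, we have 85x ≡ 0 (mod 5) for all x, so φ(x) ≡ 0 (mod 5).
But 1 ≢ 0 (mod 5), so 1 ∈ ℤ/95ℤ has no preimage. Thus φ is not surjective.
Since φ is not surjective, we find the least positive k with φ(k) = φ(0): this means 85k ≡ 0 (mod 95), i.e. 95 ∣ 85k. Since gcd(85, 95) = 5, dividing through by 5 this holds exactly when 19 ∣ 17k, and as gcd(17, 19) = 1, exactly when 19 ∣ k.
The smallest positive such k is 19.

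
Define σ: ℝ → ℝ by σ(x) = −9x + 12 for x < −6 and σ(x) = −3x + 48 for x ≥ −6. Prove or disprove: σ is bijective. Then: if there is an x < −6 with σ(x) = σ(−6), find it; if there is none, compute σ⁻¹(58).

-10/3

Both pieces are strictly decreasing (slopes −9 and −3), so each is injective on its own interval.
The left piece maps (−∞, −6) onto (66, ∞); the right piece maps [−6, ∞) onto (−∞, 66].
Since 66 = 66, the images partition ℝ: σ is injective and surjective, hence bijective.
Because the two images are disjoint, no x < −6 has σ(x) = σ(−6), so we compute σ⁻¹(58): 58 lies in (−∞, 66], so solve −3x + 48 = 58: x = (58 − 48)/(−3) = −10/3.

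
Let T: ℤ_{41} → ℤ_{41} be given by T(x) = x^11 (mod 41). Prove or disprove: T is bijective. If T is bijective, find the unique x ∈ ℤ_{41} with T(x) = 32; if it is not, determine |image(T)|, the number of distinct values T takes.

Since 41 is prime, the nonzero elements of ℤ_{41} form a cyclic group of order 40.
As gcd(11, 40) = 1, raising to the 11th power is a bijection on this group: if x_1^11 ≡ x_2^11 then (x_1x_2^{−1})^11 = 1, and the only element of order dividing gcd(11, 40) = 1 is 1, so x_1 = x_2.
With T(0) = 0 this makes T injective on all of ℤ_{41}, hence bijective (finite equal-size domain and codomain). In particular T is bijective.
Since T is bijective, we find the preimage of 32. The inverse of x ↦ x^11 on (ℤ_{41})^× is x ↦ x^11, because 11·11 = 121 = 3·40 + 1 ≡ 1 (mod 40) and x^{40} = 1 for x ≠ 0 (Fermat). So T⁻¹(32) = 32^11 mod 41.
Repeated squaring mod 41: 32^1 ≡ 32, 32^2 ≡ 32² = 1024 ≡ 40, 32^4 ≡ 40² = 1600 ≡ 1, 32^8 ≡ 1² = 1. Since 11 = 8 + 2 + 1, 32^11 ≡ 1·40·32: 1·40 = 40, then 40·32 = 1280 ≡ 9. So 32^11 ≡ 9 (mod 41).
Hence T⁻¹(32) = 9.

9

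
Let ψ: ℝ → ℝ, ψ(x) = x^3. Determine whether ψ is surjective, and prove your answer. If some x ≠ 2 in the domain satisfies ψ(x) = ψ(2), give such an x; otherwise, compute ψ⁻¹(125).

For any y ∈ ℝ, x = y^{1/3} ∈ ℝ gives ψ(x) = y, so ψ is surjective.
Since x ↦ x^3 is strictly increasing on ℝ, it is injective there, so no x ≠ 2 in the domain has ψ(x) = ψ(2). We therefore compute ψ⁻¹(125) = 125^{1/3} = 5 (indeed 5^3 = 125).

5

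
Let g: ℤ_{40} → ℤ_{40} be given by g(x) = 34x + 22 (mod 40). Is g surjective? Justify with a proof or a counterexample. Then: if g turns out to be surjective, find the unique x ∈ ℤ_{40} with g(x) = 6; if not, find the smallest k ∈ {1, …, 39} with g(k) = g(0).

20

Recall that g is surjective if every y in the codomain equals g(x) for some x in the domain.
Since gcd(34, 40) = 2, we have 34x ≡ 0 (mod 2) for all x, so g(x) ≡ 0 (mod 2).
But 1 ≢ 0 (mod 2), so 1 ∈ ℤ_{40} has no preimage. Therefore g is not surjective.
Since g is not surjective, we find the least positive k with g(k) = g(0): this means 34k ≡ 0 (mod 40), i.e. 40 ∣ 34k. Since gcd(34, 40) = 2, dividing through by 2 this holds exactly when 20 ∣ 17k, and as gcd(17, 20) = 1, exactly when 20 ∣ k.
The smallest positive such k is 20.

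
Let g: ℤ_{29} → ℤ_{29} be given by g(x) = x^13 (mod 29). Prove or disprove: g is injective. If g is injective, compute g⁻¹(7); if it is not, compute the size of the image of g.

25

Since 29 is prime, the nonzero elements of ℤ_{29} form a cyclic group of order 28.
As gcd(13, 28) = 1, raising to the 13th power is a bijection on this group: if x_1^13 ≡ x_2^13 then (x_1x_2^{−1})^13 = 1, and the only element of order dividing gcd(13, 28) = 1 is 1, so x_1 = x_2.
With g(0) = 0 this makes g injective on all of ℤ_{29}, hence bijective (finite equal-size domain and codomain). In particular g is injective.
Since g is injective, we find the preimage of 7. The inverse of x ↦ x^13 on (ℤ_{29})^× is x ↦ x^13, because 13·13 = 169 = 6·28 + 1 ≡ 1 (mod 28) and x^{28} = 1 for x ≠ 0 (Fermat). So g⁻¹(7) = 7^13 mod 29.
Repeated squaring mod 29: 7^1 ≡ 7, 7^2 ≡ 7² = 49 ≡ 20, 7^4 ≡ 20² = 400 ≡ 23, 7^8 ≡ 23² = 529 ≡ 7. Since 13 = 8 + 4 + 1, 7^13 ≡ 7·23·7: 7·23 = 161 ≡ 16, then 16·7 = 112 ≡ 25. So 7^13 ≡ 25 (mod 29).
Hence g⁻¹(7) = 25.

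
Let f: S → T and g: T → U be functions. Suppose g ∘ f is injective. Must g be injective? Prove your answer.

not injective

No. Take S = {0, 1}, T = {0, 1, 2, 3}, U = {0, 1, 2, 3}, f(a) = a for each a ∈ S, and g(b) = 2 if b ∈ {2, 3} else g(b) = b.
Then g ∘ f = f is injective (S ⊂ T and f is the inclusion), but g(2) = g(3) = 2 with 2 ≠ 3, so g is not injective.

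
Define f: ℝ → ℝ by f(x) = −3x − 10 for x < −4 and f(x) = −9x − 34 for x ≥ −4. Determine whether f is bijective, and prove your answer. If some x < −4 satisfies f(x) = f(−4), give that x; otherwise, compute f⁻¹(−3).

Both pieces are strictly decreasing (slopes −3 and −9), so each is injective on its own interval.
The left piece maps (−∞, −4) onto (2, ∞); the right piece maps [−4, ∞) onto (−∞, 2].
Since 2 = 2, the images partition ℝ: f is injective and surjective, hence bijective.
Because the two images are disjoint, no x < −4 has f(x) = f(−4), so we compute f⁻¹(−3): −3 lies in (−∞, 2], so solve −9x − 34 = −3: x = (−3 + 34)/(−9) = −31/9.

-31/9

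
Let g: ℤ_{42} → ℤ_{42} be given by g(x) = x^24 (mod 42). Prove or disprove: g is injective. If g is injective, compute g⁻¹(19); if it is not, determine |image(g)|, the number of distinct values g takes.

8

g(2): Repeated squaring mod 42: 2^1 ≡ 2, 2^2 ≡ 2² = 4, 2^4 ≡ 4² = 16, 2^8 ≡ 16² = 256 ≡ 4, 2^16 ≡ 4² = 16. Since 24 = 16 + 8, 2^24 ≡ 16·4: 16·4 = 64 ≡ 22. So 2^24 ≡ 22 (mod 42).
g(4): Repeated squaring mod 42: 4^1 ≡ 4, 4^2 ≡ 4² = 16, 4^4 ≡ 16² = 256 ≡ 4, 4^8 ≡ 4² = 16, 4^16 ≡ 16² = 256 ≡ 4. Since 24 = 16 + 8, 4^24 ≡ 4·16: 4·16 = 64 ≡ 22. So 4^24 ≡ 22 (mod 42).
So g(2) = g(4) = 22 while 2 ≠ 4, so g is not injective.
Since g is not injective, we determine |image(g)|. Computing x^24 mod 42 for each x (by repeated squaring, reducing mod 42 at every step), the values g(0), g(1), …, g(41) are: 0, 1, 22, 15, 22, 1, 36, 7, 22, 15, 22, 1, 36, 1, 28, 15, 22, 1, 36, 1, 22, 21, 22, 1, 36, 1, 22, 15, 28, 1, 36, 1, 22, 15, 22, 7, 36, 1, 22, 15, 22, 1.
The distinct values are {0, 1, 7, 15, 21, 22, 28, 36}; there are 8 of them.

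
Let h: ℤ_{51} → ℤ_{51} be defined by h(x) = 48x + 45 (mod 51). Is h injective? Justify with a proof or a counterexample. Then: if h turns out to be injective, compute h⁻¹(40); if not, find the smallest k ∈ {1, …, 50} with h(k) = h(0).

17

We have gcd(48, 51) = 3 > 1. Taking a = 0 and b = 17: h(0) = 45 and h(17) = 48·17 + 45 = 861 ≡ 45 (mod 51).
So h(0) = h(17) while 0 ≠ 17, hence h is not injective.
Since h is not injective, we find the least positive k with h(k) = h(0): this means 48k ≡ 0 (mod 51), i.e. 51 ∣ 48k. Since gcd(48, 51) = 3, dividing through by 3 this holds exactly when 17 ∣ 16k, and as gcd(16, 17) = 1, exactly when 17 ∣ k.
The smallest positive such k is 17.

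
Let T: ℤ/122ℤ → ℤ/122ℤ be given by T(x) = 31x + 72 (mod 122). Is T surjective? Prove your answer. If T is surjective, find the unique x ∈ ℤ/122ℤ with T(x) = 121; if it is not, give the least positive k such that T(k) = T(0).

37

Since gcd(31, 122) = 1, 31 is invertible modulo 122. Euclid's algorithm: 122 = 3·31 + 29, 31 = 1·29 + 2, 29 = 14·2 + 1; back-substituting gives 1 = 63·31 − 16·122, so 31⁻¹ ≡ 63 (mod 122).
Then y ↦ 63(y − 72) is a two-sided inverse to T, so every y ∈ ℤ/122ℤ has a preimage.
Hence T is surjective.
Since T is surjective, we compute T⁻¹(121): solve 31x + 72 ≡ 121 (mod 122), i.e. 31x ≡ 49 (mod 122).
Multiplying by 31⁻¹ = 63 gives x ≡ 63·49 = 3087 = 25·122 + 37 ≡ 37 (mod 122).
Check: T(37) = 31·37 + 72 = 1219 = 9·122 + 121 ≡ 121 (mod 122).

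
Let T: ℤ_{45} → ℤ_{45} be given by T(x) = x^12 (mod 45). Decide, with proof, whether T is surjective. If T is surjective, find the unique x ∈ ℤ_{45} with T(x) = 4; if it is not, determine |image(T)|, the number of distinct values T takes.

T(1) = 1^12 = 1.
T(2): Repeated squaring mod 45: 2^1 ≡ 2, 2^2 ≡ 2² = 4, 2^4 ≡ 4² = 16, 2^8 ≡ 16² = 256 ≡ 31. Since 12 = 8 + 4, 2^12 ≡ 31·16: 31·16 = 496 ≡ 1. So 2^12 ≡ 1 (mod 45).
So T(1) = T(2) = 1 while 1 ≠ 2, hence T is not injective.
A non-injective map from the 45-element set ℤ_{45} to itself takes at most 44 distinct values, so it cannot be surjective. Thus T is not surjective.
Since T is not surjective, we determine |image(T)|. Computing x^12 mod 45 for each x (by repeated squaring, reducing mod 45 at every step), the values T(0), T(1), …, T(44) are: 0, 1, 1, 36, 1, 10, 36, 1, 1, 36, 10, 1, 36, 1, 1, 0, 1, 1, 36, 1, 10, 36, 1, 1, 36, 10, 1, 36, 1, 1, 0, 1, 1, 36, 1, 10, 36, 1, 1, 36, 10, 1, 36, 1, 1.
The distinct values are {0, 1, 10, 36}; there are 4 of them.

4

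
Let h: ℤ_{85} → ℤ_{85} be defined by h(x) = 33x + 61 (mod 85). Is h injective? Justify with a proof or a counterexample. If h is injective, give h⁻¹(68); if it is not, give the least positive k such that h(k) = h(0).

Recall: injectivity means: for all s, t in the domain, h(s) = h(t) implies s = t.
If h(s) = h(t), then 33s ≡ 33t (mod 85). Because gcd(33, 85) = 1, we may cancel 33 to get s ≡ t (mod 85).
Hence h is injective.
We now compute 33⁻¹ mod 85 explicitly. Euclid's algorithm: 85 = 2·33 + 19, 33 = 1·19 + 14, 19 = 1·14 + 5, 14 = 2·5 + 4, 5 = 1·4 + 1; back-substituting gives 1 = 67·33 − 26·85, so 33⁻¹ ≡ 67 (mod 85).
Since h is injective, we compute h⁻¹(68): solve 33x + 61 ≡ 68 (mod 85), i.e. 33x ≡ 7 (mod 85).
Multiplying by 33⁻¹ = 67 gives x ≡ 67·7 = 469 = 5·85 + 44 ≡ 44 (mod 85).
Check: h(44) = 33·44 + 61 = 1513 = 17·85 + 68 ≡ 68 (mod 85).

44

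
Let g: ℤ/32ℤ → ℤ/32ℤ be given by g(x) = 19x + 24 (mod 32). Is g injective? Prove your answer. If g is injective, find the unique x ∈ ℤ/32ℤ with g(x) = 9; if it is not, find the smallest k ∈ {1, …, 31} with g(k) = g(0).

Recall that injectivity means: for all s, t in the domain, g(s) = g(t) implies s = t.
Suppose g(s) = g(t) in ℤ/32ℤ. Then 19s + 24 ≡ 19t + 24 (mod 32), thus 19(s − t) ≡ 0 (mod 32).
Since gcd(19, 32) = 1, 19 is invertible modulo 32, hence s − t ≡ 0 (mod 32), i.e. s = t.
Hence g is injective.
We now compute 19⁻¹ mod 32 explicitly. Euclid's algorithm: 32 = 1·19 + 13, 19 = 1·13 + 6, 13 = 2·6 + 1; back-substituting gives 1 = 27·19 − 16·32, so 19⁻¹ ≡ 27 (mod 32).
Since g is injective, we find g⁻¹(9): we need 19x ≡ 9 − 24 ≡ 17 (mod 32). Using 19⁻¹ = 27: x ≡ 27·17 = 459 = 14·32 + 11, so x = 11.
Check: g(11) = 19·11 + 24 = 233 = 7·32 + 9 ≡ 9 (mod 32).

11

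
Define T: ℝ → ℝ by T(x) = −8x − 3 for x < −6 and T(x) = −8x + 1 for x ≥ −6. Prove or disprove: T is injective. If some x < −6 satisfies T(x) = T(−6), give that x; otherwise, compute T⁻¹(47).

Both pieces are strictly decreasing (slopes −8 and −8), so each is injective on its own interval.
The left piece maps (−∞, −6) onto (45, ∞); the right piece maps [−6, ∞) onto (−∞, 49].
These images overlap. In particular T(−6) = 49 (right piece), and solving −8x − 3 = 49 on the left piece gives x = −13/2 < −6.
So T(−13/2) = T(−6) with −13/2 ≠ −6, and T is not injective. This x = −13/2 is the requested value below −6.

-13/2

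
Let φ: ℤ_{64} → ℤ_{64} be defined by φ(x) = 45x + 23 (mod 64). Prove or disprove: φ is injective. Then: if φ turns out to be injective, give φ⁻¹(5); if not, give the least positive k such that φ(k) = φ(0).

Recall that φ is injective if φ(x_1) = φ(x_2) implies x_1 = x_2.
If φ(x_1) = φ(x_2), then 45x_1 ≡ 45x_2 (mod 64). Because gcd(45, 64) = 1, we may cancel 45 to get x_1 ≡ x_2 (mod 64).
Thus φ is injective.
We now compute 45⁻¹ mod 64 explicitly. Euclid's algorithm: 64 = 1·45 + 19, 45 = 2·19 + 7, 19 = 2·7 + 5, 7 = 1·5 + 2, 5 = 2·2 + 1; back-substituting gives 1 = 37·45 − 26·64, so 45⁻¹ ≡ 37 (mod 64).
Since φ is injective, we compute φ⁻¹(5): solve 45x + 23 ≡ 5 (mod 64), i.e. 45x ≡ 46 (mod 64).
Multiplying by 45⁻¹ = 37 gives x ≡ 37·46 = 1702 = 26·64 + 38 ≡ 38 (mod 64).
Check: φ(38) = 45·38 + 23 = 1733 = 27·64 + 5 ≡ 5 (mod 64).

38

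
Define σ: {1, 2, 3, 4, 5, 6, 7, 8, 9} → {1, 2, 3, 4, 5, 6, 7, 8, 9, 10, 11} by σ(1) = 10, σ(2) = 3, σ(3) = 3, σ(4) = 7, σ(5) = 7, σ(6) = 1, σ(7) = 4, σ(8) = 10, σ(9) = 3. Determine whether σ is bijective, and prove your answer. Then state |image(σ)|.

σ(2) = 3 = σ(3) with 2 ≠ 3, so σ is not injective, hence not bijective.
The image of σ is {1, 3, 4, 7, 10}, which has 5 elements.

5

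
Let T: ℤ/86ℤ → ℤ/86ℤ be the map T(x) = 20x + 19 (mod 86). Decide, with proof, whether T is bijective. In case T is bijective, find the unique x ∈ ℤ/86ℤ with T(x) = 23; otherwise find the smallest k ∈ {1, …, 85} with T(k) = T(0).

We have gcd(20, 86) = 2 > 1. Taking a = 0 and b = 43: T(0) = 19 and T(43) = 20·43 + 19 = 879 ≡ 19 (mod 86).
So T(0) = T(43) while 0 ≠ 43, thus T is not injective, hence not bijective.
Since T is not bijective, we find the least positive k with T(k) = T(0): this means 20k ≡ 0 (mod 86), i.e. 86 ∣ 20k. Since gcd(20, 86) = 2, dividing through by 2 this holds exactly when 43 ∣ 10k, and as gcd(10, 43) = 1, exactly when 43 ∣ k.
The smallest positive such k is 43.

43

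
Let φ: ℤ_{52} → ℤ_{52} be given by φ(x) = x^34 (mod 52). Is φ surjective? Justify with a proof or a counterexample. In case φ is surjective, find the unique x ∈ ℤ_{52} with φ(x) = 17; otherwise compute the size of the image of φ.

14

φ(12): Repeated squaring mod 52: 12^1 ≡ 12, 12^2 ≡ 12² = 144 ≡ 40, 12^4 ≡ 40² = 1600 ≡ 40, 12^8 ≡ 40² = 1600 ≡ 40, 12^16 ≡ 40² = 1600 ≡ 40, 12^32 ≡ 40² = 1600 ≡ 40. Since 34 = 32 + 2, 12^34 ≡ 40·40: 40·40 = 1600 ≡ 40. So 12^34 ≡ 40 (mod 52).
φ(14): Repeated squaring mod 52: 14^1 ≡ 14, 14^2 ≡ 14² = 196 ≡ 40, 14^4 ≡ 40² = 1600 ≡ 40, 14^8 ≡ 40² = 1600 ≡ 40, 14^16 ≡ 40² = 1600 ≡ 40, 14^32 ≡ 40² = 1600 ≡ 40. Since 34 = 32 + 2, 14^34 ≡ 40·40: 40·40 = 1600 ≡ 40. So 14^34 ≡ 40 (mod 52).
So φ(12) = φ(14) = 40 while 12 ≠ 14, thus φ is not injective.
A non-injective map from the 52-element set ℤ_{52} to itself takes at most 51 distinct values, so it cannot be surjective. Hence φ is not surjective.
Since φ is not surjective, we determine |image(φ)|. Computing x^34 mod 52 for each x (by repeated squaring, reducing mod 52 at every step), the values φ(0), φ(1), …, φ(51) are: 0, 1, 36, 29, 48, 25, 4, 17, 12, 9, 16, 49, 40, 13, 40, 49, 16, 9, 12, 17, 4, 25, 48, 29, 36, 1, 0, 1, 36, 29, 48, 25, 4, 17, 12, 9, 16, 49, 40, 13, 40, 49, 16, 9, 12, 17, 4, 25, 48, 29, 36, 1.
The distinct values are {0, 1, 4, 9, 12, 13, 16, 17, 25, 29, 36, 40, 48, 49}; there are 14 of them.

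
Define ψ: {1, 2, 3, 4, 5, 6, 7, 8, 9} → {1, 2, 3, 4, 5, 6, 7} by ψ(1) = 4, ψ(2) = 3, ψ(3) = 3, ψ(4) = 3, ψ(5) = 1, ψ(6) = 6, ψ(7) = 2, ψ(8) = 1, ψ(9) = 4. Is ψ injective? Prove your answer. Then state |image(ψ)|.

ψ(2) = 3 = ψ(3) with 2 ≠ 3, so ψ is not injective.
The image of ψ is {1, 2, 3, 4, 6}, which has 5 elements.

5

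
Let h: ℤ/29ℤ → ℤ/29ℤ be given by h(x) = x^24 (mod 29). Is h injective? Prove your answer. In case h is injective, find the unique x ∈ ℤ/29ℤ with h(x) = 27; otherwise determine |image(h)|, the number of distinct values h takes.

8

h(2): Repeated squaring mod 29: 2^1 ≡ 2, 2^2 ≡ 2² = 4, 2^4 ≡ 4² = 16, 2^8 ≡ 16² = 256 ≡ 24, 2^16 ≡ 24² = 576 ≡ 25. Since 24 = 16 + 8, 2^24 ≡ 25·24: 25·24 = 600 ≡ 20. So 2^24 ≡ 20 (mod 29).
h(5): Repeated squaring mod 29: 5^1 ≡ 5, 5^2 ≡ 5² = 25, 5^4 ≡ 25² = 625 ≡ 16, 5^8 ≡ 16² = 256 ≡ 24, 5^16 ≡ 24² = 576 ≡ 25. Since 24 = 16 + 8, 5^24 ≡ 25·24: 25·24 = 600 ≡ 20. So 5^24 ≡ 20 (mod 29).
So h(2) = h(5) = 20 while 2 ≠ 5, so h is not injective.
Since h is not injective, we determine |image(h)|. Computing x^24 mod 29 for each x (by repeated squaring, reducing mod 29 at every step), the values h(0), h(1), …, h(28) are: 0, 1, 20, 24, 23, 20, 16, 24, 25, 25, 23, 7, 1, 7, 16, 16, 7, 1, 7, 23, 25, 25, 24, 16, 20, 23, 24, 20, 1.
The distinct values are {0, 1, 7, 16, 20, 23, 24, 25}; there are 8 of them.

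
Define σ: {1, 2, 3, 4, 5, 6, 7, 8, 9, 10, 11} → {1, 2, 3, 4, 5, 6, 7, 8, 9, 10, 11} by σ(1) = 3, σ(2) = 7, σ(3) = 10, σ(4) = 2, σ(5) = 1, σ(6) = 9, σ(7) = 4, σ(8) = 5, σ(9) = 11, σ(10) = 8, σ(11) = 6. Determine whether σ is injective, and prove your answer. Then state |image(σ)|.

11

The values σ(1), …, σ(11) are 3, 7, 10, 2, 1, 9, 4, 5, 11, 8, 6 — all distinct.
So σ(u) = σ(v) only when u = v, and σ is injective.
The image of σ is {1, 2, 3, 4, 5, 6, 7, 8, 9, 10, 11}, which has 11 elements.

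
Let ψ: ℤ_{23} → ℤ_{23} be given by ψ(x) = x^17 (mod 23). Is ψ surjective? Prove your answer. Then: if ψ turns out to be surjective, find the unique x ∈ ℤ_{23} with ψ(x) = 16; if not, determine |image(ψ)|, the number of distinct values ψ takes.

3

Since 23 is prime, the nonzero elements of ℤ_{23} form a cyclic group of order 22.
As gcd(17, 22) = 1, raising to the 17th power is a bijection on this group: if x_1^17 ≡ x_2^17 then (x_1x_2^{−1})^17 = 1, and the only element of order dividing gcd(17, 22) = 1 is 1, so x_1 = x_2.
With ψ(0) = 0 this makes ψ injective on all of ℤ_{23}, hence bijective (finite equal-size domain and codomain). In particular ψ is surjective.
Since ψ is surjective, we find the preimage of 16. The inverse of x ↦ x^17 on (ℤ_{23})^× is x ↦ x^13, because 17·13 = 221 = 10·22 + 1 ≡ 1 (mod 22) and x^{22} = 1 for x ≠ 0 (Fermat). So ψ⁻¹(16) = 16^13 mod 23.
Repeated squaring mod 23: 16^1 ≡ 16, 16^2 ≡ 16² = 256 ≡ 3, 16^4 ≡ 3² = 9, 16^8 ≡ 9² = 81 ≡ 12. Since 13 = 8 + 4 + 1, 16^13 ≡ 12·9·16: 12·9 = 108 ≡ 16, then 16·16 = 256 ≡ 3. So 16^13 ≡ 3 (mod 23).
Hence ψ⁻¹(16) = 3.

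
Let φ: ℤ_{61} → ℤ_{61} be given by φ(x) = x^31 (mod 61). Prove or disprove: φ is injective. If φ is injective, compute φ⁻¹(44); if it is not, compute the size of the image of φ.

Since 61 is prime, the nonzero elements of ℤ_{61} form a cyclic group of order 60.
As gcd(31, 60) = 1, raising to the 31st power is a bijection on this group: if u^31 ≡ v^31 then (uv^{−1})^31 = 1, and the only element of order dividing gcd(31, 60) = 1 is 1, so u = v.
With φ(0) = 0 this makes φ injective on all of ℤ_{61}, hence bijective (finite equal-size domain and codomain). In particular φ is injective.
Since φ is injective, we find the preimage of 44. The inverse of x ↦ x^31 on (ℤ_{61})^× is x ↦ x^31, because 31·31 = 961 = 16·60 + 1 ≡ 1 (mod 60) and x^{60} = 1 for x ≠ 0 (Fermat). So φ⁻¹(44) = 44^31 mod 61.
Repeated squaring mod 61: 44^1 ≡ 44, 44^2 ≡ 44² = 1936 ≡ 45, 44^4 ≡ 45² = 2025 ≡ 12, 44^8 ≡ 12² = 144 ≡ 22, 44^16 ≡ 22² = 484 ≡ 57. Since 31 = 16 + 8 + 4 + 2 + 1, 44^31 ≡ 57·22·12·45·44: 57·22 = 1254 ≡ 34, then 34·12 = 408 ≡ 42, then 42·45 = 1890 ≡ 60, then 60·44 = 2640 ≡ 17. So 44^31 ≡ 17 (mod 61).
Hence φ⁻¹(44) = 17.

17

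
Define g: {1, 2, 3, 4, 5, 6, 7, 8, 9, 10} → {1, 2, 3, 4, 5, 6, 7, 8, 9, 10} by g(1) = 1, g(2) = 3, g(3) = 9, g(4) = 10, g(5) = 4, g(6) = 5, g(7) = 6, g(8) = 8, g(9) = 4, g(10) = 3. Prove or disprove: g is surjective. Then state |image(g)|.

8

No element maps to 2, so g is not surjective.
The image of g is {1, 3, 4, 5, 6, 8, 9, 10}, which has 8 elements.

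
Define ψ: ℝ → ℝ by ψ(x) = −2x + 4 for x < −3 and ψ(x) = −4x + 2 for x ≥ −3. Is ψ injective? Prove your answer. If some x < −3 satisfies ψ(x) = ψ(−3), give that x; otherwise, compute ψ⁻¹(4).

-5

Both pieces are strictly decreasing (slopes −2 and −4), so each is injective on its own interval.
The left piece maps (−∞, −3) onto (10, ∞); the right piece maps [−3, ∞) onto (−∞, 14].
These images overlap. In particular ψ(−3) = 14 (right piece), and solving −2x + 4 = 14 on the left piece gives x = −5 < −3.
So ψ(−5) = ψ(−3) with −5 ≠ −3, and ψ is not injective. This x = −5 is the requested value below −3.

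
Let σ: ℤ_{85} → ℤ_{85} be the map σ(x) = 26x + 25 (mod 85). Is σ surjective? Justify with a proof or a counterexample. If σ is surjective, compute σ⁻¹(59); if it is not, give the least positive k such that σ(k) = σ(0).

Since gcd(26, 85) = 1, 26 is invertible modulo 85. Euclid's algorithm: 85 = 3·26 + 7, 26 = 3·7 + 5, 7 = 1·5 + 2, 5 = 2·2 + 1; back-substituting gives 1 = 36·26 − 11·85, so 26⁻¹ ≡ 36 (mod 85).
Then y ↦ 36(y − 25) is a two-sided inverse to σ, so every y ∈ ℤ_{85} has a preimage.
Thus σ is surjective.
Since σ is surjective, we find σ⁻¹(59): we need 26x ≡ 59 − 25 ≡ 34 (mod 85). Using 26⁻¹ = 36: x ≡ 36·34 = 1224 = 14·85 + 34, so x = 34.
Check: σ(34) = 26·34 + 25 = 909 = 10·85 + 59 ≡ 59 (mod 85).

34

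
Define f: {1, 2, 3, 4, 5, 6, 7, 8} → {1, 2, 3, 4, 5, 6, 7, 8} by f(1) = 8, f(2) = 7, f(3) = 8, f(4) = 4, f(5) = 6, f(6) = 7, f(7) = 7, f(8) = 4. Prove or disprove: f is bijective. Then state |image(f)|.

4

f(1) = 8 = f(3) with 1 ≠ 3, so f is not injective, hence not bijective.
The image of f is {4, 6, 7, 8}, which has 4 elements.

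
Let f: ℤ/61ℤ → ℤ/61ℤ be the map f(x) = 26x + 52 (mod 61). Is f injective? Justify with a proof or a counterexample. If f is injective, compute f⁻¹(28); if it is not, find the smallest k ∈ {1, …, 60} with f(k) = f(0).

Suppose f(a) = f(b) in ℤ/61ℤ. Then 26a + 52 ≡ 26b + 52 (mod 61), so 26(a − b) ≡ 0 (mod 61).
Since gcd(26, 61) = 1, 26 is invertible modulo 61, so a − b ≡ 0 (mod 61), i.e. a = b.
Thus f is injective.
We now compute 26⁻¹ mod 61 explicitly. Euclid's algorithm: 61 = 2·26 + 9, 26 = 2·9 + 8, 9 = 1·8 + 1; back-substituting gives 1 = 54·26 − 23·61, so 26⁻¹ ≡ 54 (mod 61).
Since f is injective, we compute f⁻¹(28): solve 26x + 52 ≡ 28 (mod 61), i.e. 26x ≡ 37 (mod 61).
Multiplying by 26⁻¹ = 54 gives x ≡ 54·37 = 1998 = 32·61 + 46 ≡ 46 (mod 61).
Check: f(46) = 26·46 + 52 = 1248 = 20·61 + 28 ≡ 28 (mod 61).

46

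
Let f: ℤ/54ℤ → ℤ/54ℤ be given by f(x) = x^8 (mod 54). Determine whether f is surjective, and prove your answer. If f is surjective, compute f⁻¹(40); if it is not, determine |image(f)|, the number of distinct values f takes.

20

f(0) = 0^8 = 0.
f(6): Repeated squaring mod 54: 6^1 ≡ 6, 6^2 ≡ 6² = 36, 6^4 ≡ 36² = 1296 ≡ 0, 6^8 ≡ 0² = 0. So 6^8 ≡ 0 (mod 54).
So f(0) = f(6) = 0 while 0 ≠ 6, so f is not injective.
A non-injective map from the 54-element set ℤ/54ℤ to itself takes at most 53 distinct values, so it cannot be surjective. Therefore f is not surjective.
Since f is not surjective, we determine |image(f)|. Computing x^8 mod 54 for each x (by repeated squaring, reducing mod 54 at every step), the values f(0), f(1), …, f(53) are: 0, 1, 40, 27, 34, 43, 0, 31, 10, 27, 46, 49, 0, 25, 52, 27, 22, 19, 0, 37, 4, 27, 16, 7, 0, 13, 28, 27, 28, 13, 0, 7, 16, 27, 4, 37, 0, 19, 22, 27, 52, 25, 0, 49, 46, 27, 10, 31, 0, 43, 34, 27, 40, 1.
The distinct values are {0, 1, 4, 7, 10, 13, 16, 19, 22, 25, 27, 28, 31, 34, 37, 40, 43, 46, 49, 52}; there are 20 of them.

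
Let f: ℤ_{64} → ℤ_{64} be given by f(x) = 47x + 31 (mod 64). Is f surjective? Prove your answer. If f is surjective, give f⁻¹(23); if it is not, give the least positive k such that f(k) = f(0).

By definition, surjectivity means every element of the codomain has a preimage under f.
Since gcd(47, 64) = 1, 47 is invertible modulo 64. Euclid's algorithm: 64 = 1·47 + 17, 47 = 2·17 + 13, 17 = 1·13 + 4, 13 = 3·4 + 1; back-substituting gives 1 = 15·47 − 11·64, so 47⁻¹ ≡ 15 (mod 64).
For any y ∈ ℤ_{64}, x = 15(y − 31) mod 64 satisfies f(x) = 47·15(y − 31) + 31 ≡ y (since 47·15 ≡ 1 mod 64). So every y has a preimage.
Thus f is surjective.
Since f is surjective, we compute f⁻¹(23): solve 47x + 31 ≡ 23 (mod 64), i.e. 47x ≡ 56 (mod 64).
Multiplying by 47⁻¹ = 15 gives x ≡ 15·56 = 840 = 13·64 + 8 ≡ 8 (mod 64).
Check: f(8) = 47·8 + 31 = 407 = 6·64 + 23 ≡ 23 (mod 64).

8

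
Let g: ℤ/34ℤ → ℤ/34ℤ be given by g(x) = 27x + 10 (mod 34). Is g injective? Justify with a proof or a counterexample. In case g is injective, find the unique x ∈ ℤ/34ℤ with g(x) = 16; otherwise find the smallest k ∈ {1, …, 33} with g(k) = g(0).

4

If g(x_1) = g(x_2), then 27x_1 ≡ 27x_2 (mod 34). Because gcd(27, 34) = 1, we may cancel 27 to get x_1 ≡ x_2 (mod 34).
Thus g is injective.
We now compute 27⁻¹ mod 34 explicitly. Euclid's algorithm: 34 = 1·27 + 7, 27 = 3·7 + 6, 7 = 1·6 + 1; back-substituting gives 1 = 29·27 − 23·34, so 27⁻¹ ≡ 29 (mod 34).
Since g is injective, we compute g⁻¹(16): solve 27x + 10 ≡ 16 (mod 34), i.e. 27x ≡ 6 (mod 34).
Multiplying by 27⁻¹ = 29 gives x ≡ 29·6 = 174 = 5·34 + 4 ≡ 4 (mod 34).
Check: g(4) = 27·4 + 10 = 118 = 3·34 + 16 ≡ 16 (mod 34).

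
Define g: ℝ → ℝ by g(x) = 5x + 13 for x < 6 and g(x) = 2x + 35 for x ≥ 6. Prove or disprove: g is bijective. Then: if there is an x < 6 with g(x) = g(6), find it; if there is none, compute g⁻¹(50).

Both pieces are strictly increasing (slopes 5 and 2), so each is injective on its own interval.
The left piece maps (−∞, 6) onto (−∞, 43); the right piece maps [6, ∞) onto [47, ∞).
The images leave a gap (43 has no preimage), so g is not surjective, hence not bijective.
Because the two images are disjoint, no x < 6 has g(x) = g(6), so we compute g⁻¹(50): 50 lies in [47, ∞), so solve 2x + 35 = 50: x = (50 − 35)/2 = 15/2.

15/2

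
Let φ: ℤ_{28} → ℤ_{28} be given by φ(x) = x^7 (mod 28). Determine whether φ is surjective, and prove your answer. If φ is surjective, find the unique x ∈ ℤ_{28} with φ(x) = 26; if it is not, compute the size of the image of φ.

φ(0) = 0^7 = 0.
φ(14): Repeated squaring mod 28: 14^1 ≡ 14, 14^2 ≡ 14² = 196 ≡ 0, 14^4 ≡ 0² = 0. Since 7 = 4 + 2 + 1, 14^7 ≡ 0·0·14: 0·0 = 0, then 0·14 = 0. So 14^7 ≡ 0 (mod 28).
So φ(0) = φ(14) = 0 while 0 ≠ 14, hence φ is not injective.
A non-injective map from the 28-element set ℤ_{28} to itself takes at most 27 distinct values, so it cannot be surjective. Therefore φ is not surjective.
Since φ is not surjective, we determine |image(φ)|. Computing x^7 mod 28 for each x (by repeated squaring, reducing mod 28 at every step), the values φ(0), φ(1), …, φ(27) are: 0, 1, 16, 3, 4, 5, 20, 7, 8, 9, 24, 11, 12, 13, 0, 15, 16, 17, 4, 19, 20, 21, 8, 23, 24, 25, 12, 27.
The distinct values are {0, 1, 3, 4, 5, 7, 8, 9, 11, 12, 13, 15, 16, 17, 19, 20, 21, 23, 24, 25, 27}; there are 21 of them.

21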